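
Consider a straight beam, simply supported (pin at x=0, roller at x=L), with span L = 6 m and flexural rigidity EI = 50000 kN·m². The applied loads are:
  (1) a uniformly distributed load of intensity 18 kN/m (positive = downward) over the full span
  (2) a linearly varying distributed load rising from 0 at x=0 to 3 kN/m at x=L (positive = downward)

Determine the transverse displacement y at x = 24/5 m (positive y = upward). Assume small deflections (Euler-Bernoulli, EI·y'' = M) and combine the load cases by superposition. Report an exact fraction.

Load 1 — uniform load w=18 kN/m over full span:
  y_1 = -wx(L³-2Lx²+x³)/(24EI) = -18·(24/5)·(6³-2·6·(24/5)²+(24/5)³)/(24·50000) = -7047/1953125 m
Load 2 — triangular load w₀=3 kN/m (0→w₀ over full span):
  y_2 = -w₀x(7L⁴-10L²x²+3x⁴)/(360LEI) = -3·(24/5)·(7·6⁴-10·6²·(24/5)²+3·(24/5)⁴)/(360·6·50000) = -30861/97656250 m
Superposition: y = Σ y_i = -383211/97656250 m ≈ -0.003924 m

y(24/5) = -383211/97656250 m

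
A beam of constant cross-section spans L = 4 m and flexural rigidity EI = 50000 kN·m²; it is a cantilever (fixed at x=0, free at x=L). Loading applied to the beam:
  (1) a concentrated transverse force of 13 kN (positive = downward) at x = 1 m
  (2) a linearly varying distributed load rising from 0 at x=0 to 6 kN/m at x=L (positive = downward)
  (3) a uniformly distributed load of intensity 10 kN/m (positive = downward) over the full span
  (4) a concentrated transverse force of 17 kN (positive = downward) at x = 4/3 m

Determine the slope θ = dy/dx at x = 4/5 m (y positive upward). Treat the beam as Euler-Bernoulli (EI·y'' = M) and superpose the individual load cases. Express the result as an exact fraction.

Load 1 — point force P=13 kN at a=1 m (b=L-a=3):
  θ_1 = -Px(2a-x)/(2EI)  [x≤a] = -13·(4/5)·(2·1-(4/5))/(2·50000) = -39/312500 rad
Load 2 — triangular load w₀=6 kN/m (0→w₀ over full span):
  θ_2 = (w₀Lx²/4-w₀L²x/3-w₀x⁴/(24L))/EI = (6·4·(4/5)²/4-6·4²·(4/5)/3-6·(4/5)⁴/(24·4))/50000 = -851/1953125 rad
Load 3 — uniform load w=10 kN/m over full span:
  θ_3 = -wx(x²-3Lx+3L²)/(6EI) = -10·(4/5)·((4/5)²-3·4·(4/5)+3·4²)/(6·50000) = -244/234375 rad
Load 4 — point force P=17 kN at a=4/3 m (b=L-a=8/3):
  θ_4 = -Px(2a-x)/(2EI)  [x≤a] = -17·(4/5)·(2·(4/3)-(4/5))/(2·50000) = -119/468750 rad
Superposition: θ = Σ θ_i = -43487/23437500 rad ≈ -0.001855 rad

θ(4/5) = -43487/23437500 rad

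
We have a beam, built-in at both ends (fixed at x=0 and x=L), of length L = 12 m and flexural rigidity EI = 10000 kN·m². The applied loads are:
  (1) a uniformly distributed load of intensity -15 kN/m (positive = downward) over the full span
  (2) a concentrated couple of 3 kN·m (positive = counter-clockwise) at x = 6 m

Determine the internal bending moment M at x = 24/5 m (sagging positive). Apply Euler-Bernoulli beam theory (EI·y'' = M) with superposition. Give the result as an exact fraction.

M(24/5) = -1563/20 kN·m

Load 1 — uniform load w=-15 kN/m over full span:
  M_1 = wLx/2 - wL²/12 - wx²/2 = (-15)·12·(24/5)/2 - (-15)·12²/12 - (-15)·(24/5)²/2 = -396/5 kN·m
Load 2 — applied couple M₀=3 kN·m at a=6 m (b=L-a=6):
  M_2 = R_Ax - M_A  [x≤a] with R_A=3/8, M_A=3/4 = (3/8)·(24/5) - (3/4) = 21/20 kN·m
Superposition: M = Σ M_i = -1563/20 kN·m ≈ -78.150000 kN·m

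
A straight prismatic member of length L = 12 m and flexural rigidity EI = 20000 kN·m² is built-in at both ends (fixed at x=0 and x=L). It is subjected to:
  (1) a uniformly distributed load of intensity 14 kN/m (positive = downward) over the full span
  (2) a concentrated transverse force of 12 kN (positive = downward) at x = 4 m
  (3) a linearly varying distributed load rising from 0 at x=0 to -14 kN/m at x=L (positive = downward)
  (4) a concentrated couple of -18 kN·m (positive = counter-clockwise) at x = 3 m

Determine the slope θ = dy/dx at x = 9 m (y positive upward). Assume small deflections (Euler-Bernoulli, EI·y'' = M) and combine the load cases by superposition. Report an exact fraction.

θ(9) = 19107/3200000 rad

Load 1 — uniform load w=14 kN/m over full span:
  θ_1 = -wx(L-x)(L-2x)/(12EI) = -14·9·(12-9)·(12-2·9)/(12·20000) = 189/20000 rad
Load 2 — point force P=12 kN at a=4 m (b=L-a=8):
  θ_2 = Pa²(L-x)(2bL-(3b+a)(L-x))/(2L³EI)  [x>a] = 12·4²·(12-9)·(2·8·12-(3·8+4)·(12-9))/(2·12³·20000) = 9/10000 rad
Load 3 — triangular load w₀=-14 kN/m (0→w₀ over full span):
  θ_3 = -w₀(2x(L-x)(L-2x)(x+2L)+x²(L-x)²)/(120LEI) = -(-14)·(2·9·(12-9)·(12-2·9)·(9+2·12)+9²·(12-9)²)/(120·12·20000) = -7749/1600000 rad
Load 4 — applied couple M₀=-18 kN·m at a=3 m (b=L-a=9):
  θ_4 = (R_Ax²/2 - M_Ax - M₀(x-a))/EI  [x>a] with R_A=-27/16, M_A=27/8 = ((-27/16)·9²/2 - (27/8)·9 - (-18)·(9-3))/20000 = 297/640000 rad
Superposition: θ = Σ θ_i = 19107/3200000 rad ≈ 0.005971 rad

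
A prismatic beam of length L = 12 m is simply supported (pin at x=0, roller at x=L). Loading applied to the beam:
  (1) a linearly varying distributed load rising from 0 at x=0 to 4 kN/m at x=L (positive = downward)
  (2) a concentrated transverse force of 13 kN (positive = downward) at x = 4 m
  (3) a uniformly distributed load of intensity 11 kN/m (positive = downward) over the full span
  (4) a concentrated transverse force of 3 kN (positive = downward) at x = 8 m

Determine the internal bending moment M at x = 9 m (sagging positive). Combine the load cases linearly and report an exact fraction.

M(9) = 199 kN·m

Load 1 — triangular load w₀=4 kN/m (0→w₀ over full span):
  M_1 = w₀Lx/6 - w₀x³/(6L) = 4·12·9/6 - 4·9³/(6·12) = 63/2 kN·m
Load 2 — point force P=13 kN at a=4 m (b=L-a=8):
  M_2 = Pa(L-x)/L  [x>a] = 13·4·(12-9)/12 = 13 kN·m
Load 3 — uniform load w=11 kN/m over full span:
  M_3 = wx(L-x)/2 = 11·9·(12-9)/2 = 297/2 kN·m
Load 4 — point force P=3 kN at a=8 m (b=L-a=4):
  M_4 = Pa(L-x)/L  [x>a] = 3·8·(12-9)/12 = 6 kN·m
Superposition: M = Σ M_i = 199 kN·m ≈ 199.000000 kN·m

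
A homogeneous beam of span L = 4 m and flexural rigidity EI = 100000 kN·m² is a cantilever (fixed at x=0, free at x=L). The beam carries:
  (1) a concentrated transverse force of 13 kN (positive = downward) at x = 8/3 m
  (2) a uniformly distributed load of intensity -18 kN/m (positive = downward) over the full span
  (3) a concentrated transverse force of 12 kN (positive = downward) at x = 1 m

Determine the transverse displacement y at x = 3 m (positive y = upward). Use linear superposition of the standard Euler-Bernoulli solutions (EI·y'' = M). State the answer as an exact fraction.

Load 1 — point force P=13 kN at a=8/3 m (b=L-a=4/3):
  y_1 = -Pa²(3x-a)/(6EI)  [x>a] = -13·(8/3)²·(3·3-(8/3))/(6·100000) = -247/253125 m
Load 2 — uniform load w=-18 kN/m over full span:
  y_2 = -wx²(x²-4Lx+6L²)/(24EI) = -(-18)·3²·(3²-4·4·3+6·4²)/(24·100000) = 1539/400000 m
Load 3 — point force P=12 kN at a=1 m (b=L-a=3):
  y_3 = -Pa²(3x-a)/(6EI)  [x>a] = -12·1²·(3·3-1)/(6·100000) = -1/6250 m
Superposition: y = Σ y_i = 87859/32400000 m ≈ 0.002712 m

y(3) = 87859/32400000 m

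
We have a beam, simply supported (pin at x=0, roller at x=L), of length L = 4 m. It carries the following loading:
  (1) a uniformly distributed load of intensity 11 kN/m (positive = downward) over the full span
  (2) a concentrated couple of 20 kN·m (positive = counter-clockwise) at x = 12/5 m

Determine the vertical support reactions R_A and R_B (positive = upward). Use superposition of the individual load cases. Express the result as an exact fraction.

Load 1 — uniform load w=11 kN/m over full span:
  R_A = wL/2 = 11·4/2 = 22 kN
  R_B = wL/2 = 11·4/2 = 22 kN
Load 2 — applied couple M₀=20 kN·m at a=12/5 m (b=L-a=8/5):
  R_A = M₀/L = 20/4 = 5 kN
  R_B = -M₀/L = -20/4 = -5 kN
Superposition: R_A = 27 kN, R_B = 17 kN

R_A = 27 kN, R_B = 17 kN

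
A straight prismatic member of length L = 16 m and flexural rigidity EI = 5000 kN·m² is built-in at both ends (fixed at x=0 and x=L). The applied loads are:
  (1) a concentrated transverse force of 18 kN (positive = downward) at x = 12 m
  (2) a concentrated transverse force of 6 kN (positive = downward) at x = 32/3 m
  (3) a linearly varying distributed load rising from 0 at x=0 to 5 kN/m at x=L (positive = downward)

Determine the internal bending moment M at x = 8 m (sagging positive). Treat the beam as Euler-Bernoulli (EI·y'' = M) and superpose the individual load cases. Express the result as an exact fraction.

M(8) = 41 kN·m

Load 1 — point force P=18 kN at a=12 m (b=L-a=4):
  M_1 = Pb²(3a+b)x/L³ - Pab²/L²  [x≤a] = 18·4²·(3·12+4)·8/16³ - 18·12·4²/16² = 9 kN·m
Load 2 — point force P=6 kN at a=32/3 m (b=L-a=16/3):
  M_2 = Pb²(3a+b)x/L³ - Pab²/L²  [x≤a] = 6·(16/3)²·(3·(32/3)+(16/3))·8/16³ - 6·(32/3)·(16/3)²/16² = 16/3 kN·m
Load 3 — triangular load w₀=5 kN/m (0→w₀ over full span):
  M_3 = 3w₀Lx/20 - w₀L²/30 - w₀x³/(6L) = 3·5·16·8/20 - 5·16²/30 - 5·8³/(6·16) = 80/3 kN·m
Superposition: M = Σ M_i = 41 kN·m ≈ 41.000000 kN·m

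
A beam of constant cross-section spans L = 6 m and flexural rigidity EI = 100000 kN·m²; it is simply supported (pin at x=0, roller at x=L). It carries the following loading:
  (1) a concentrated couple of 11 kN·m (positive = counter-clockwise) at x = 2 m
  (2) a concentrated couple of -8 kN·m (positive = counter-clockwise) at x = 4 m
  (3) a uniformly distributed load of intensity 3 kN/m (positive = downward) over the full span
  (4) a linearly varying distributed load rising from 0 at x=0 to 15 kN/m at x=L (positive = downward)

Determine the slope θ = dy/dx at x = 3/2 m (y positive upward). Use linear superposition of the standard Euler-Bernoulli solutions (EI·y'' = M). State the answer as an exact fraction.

θ(3/2) = -14247/25600000 rad

Load 1 — applied couple M₀=11 kN·m at a=2 m (b=L-a=4):
  θ_1 = (M₀x²/(2L)+C₁)/EI  [x≤a] with C₁=M₀(3b²-L²)/(6L)=11/3 = (11·(3/2)²/(2·6)+(11/3))/100000 = 11/192000 rad
Load 2 — applied couple M₀=-8 kN·m at a=4 m (b=L-a=2):
  θ_2 = (M₀x²/(2L)+C₁)/EI  [x≤a] with C₁=M₀(3b²-L²)/(6L)=16/3 = ((-8)·(3/2)²/(2·6)+(16/3))/100000 = 23/600000 rad
Load 3 — uniform load w=3 kN/m over full span:
  θ_3 = -w(L³-6Lx²+4x³)/(24EI) = -3·(6³-6·6·(3/2)²+4·(3/2)³)/(24·100000) = -297/1600000 rad
Load 4 — triangular load w₀=15 kN/m (0→w₀ over full span):
  θ_4 = -w₀(7L⁴-30L²x²+15x⁴)/(360LEI) = -15·(7·6⁴-30·6²·(3/2)²+15·(3/2)⁴)/(360·6·100000) = -11943/25600000 rad
Superposition: θ = Σ θ_i = -14247/25600000 rad ≈ -0.000557 rad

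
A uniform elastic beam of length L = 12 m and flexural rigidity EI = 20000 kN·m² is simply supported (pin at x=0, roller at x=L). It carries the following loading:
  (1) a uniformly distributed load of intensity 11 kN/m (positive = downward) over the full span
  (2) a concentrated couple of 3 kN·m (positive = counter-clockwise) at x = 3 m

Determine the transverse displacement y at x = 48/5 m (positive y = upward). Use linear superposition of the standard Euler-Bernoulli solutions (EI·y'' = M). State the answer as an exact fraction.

y(48/5) = -2191023/25000000 m

Load 1 — uniform load w=11 kN/m over full span:
  y_1 = -wx(L³-2Lx²+x³)/(24EI) = -11·(48/5)·(12³-2·12·(48/5)²+(48/5)³)/(24·20000) = -34452/390625 m
Load 2 — applied couple M₀=3 kN·m at a=3 m (b=L-a=9):
  y_2 = (M₀x³/(6L)-M₀(x-a)²/2+C₁x)/EI  [x>a] with C₁=M₀(3b²-L²)/(6L)=33/8 = (3·(48/5)³/(6·12)-3·((48/5)-3)²/2+(33/8)·(48/5))/20000 = 2781/5000000 m
Superposition: y = Σ y_i = -2191023/25000000 m ≈ -0.087641 m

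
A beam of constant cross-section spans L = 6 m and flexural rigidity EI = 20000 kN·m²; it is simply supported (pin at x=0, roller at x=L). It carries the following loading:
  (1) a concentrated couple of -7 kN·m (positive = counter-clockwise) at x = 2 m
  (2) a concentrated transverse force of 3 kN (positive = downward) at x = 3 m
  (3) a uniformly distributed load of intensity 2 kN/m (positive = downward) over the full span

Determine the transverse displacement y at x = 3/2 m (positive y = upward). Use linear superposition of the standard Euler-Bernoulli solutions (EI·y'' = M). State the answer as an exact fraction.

Load 1 — applied couple M₀=-7 kN·m at a=2 m (b=L-a=4):
  y_1 = (M₀x³/(6L)+C₁x)/EI  [x≤a] with C₁=M₀(3b²-L²)/(6L)=-7/3 = ((-7)·(3/2)³/(6·6)+(-7/3)·(3/2))/20000 = -133/640000 m
Load 2 — point force P=3 kN at a=3 m (b=L-a=3):
  y_2 = -Pbx(L²-b²-x²)/(6LEI)  [x≤a] = -3·3·(3/2)·(6²-3²-(3/2)²)/(6·6·20000) = -297/640000 m
Load 3 — uniform load w=2 kN/m over full span:
  y_3 = -wx(L³-2Lx²+x³)/(24EI) = -2·(3/2)·(6³-2·6·(3/2)²+(3/2)³)/(24·20000) = -1539/1280000 m
Superposition: y = Σ y_i = -2399/1280000 m ≈ -0.001874 m

y(3/2) = -2399/1280000 m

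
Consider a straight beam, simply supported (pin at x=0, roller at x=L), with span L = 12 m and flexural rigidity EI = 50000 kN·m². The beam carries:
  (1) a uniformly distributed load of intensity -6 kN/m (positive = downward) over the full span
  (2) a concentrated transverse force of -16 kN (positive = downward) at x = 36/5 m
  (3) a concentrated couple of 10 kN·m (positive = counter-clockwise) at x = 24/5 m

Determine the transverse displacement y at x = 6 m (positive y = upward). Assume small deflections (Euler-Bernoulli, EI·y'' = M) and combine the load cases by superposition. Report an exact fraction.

y(6) = 137259/3125000 m

Load 1 — uniform load w=-6 kN/m over full span:
  y_1 = -wx(L³-2Lx²+x³)/(24EI) = -(-6)·6·(12³-2·12·6²+6³)/(24·50000) = 81/2500 m
Load 2 — point force P=-16 kN at a=36/5 m (b=L-a=24/5):
  y_2 = -Pbx(L²-b²-x²)/(6LEI)  [x≤a] = -(-16)·(24/5)·6·(12²-(24/5)²-6²)/(6·12·50000) = 4248/390625 m
Load 3 — applied couple M₀=10 kN·m at a=24/5 m (b=L-a=36/5):
  y_3 = (M₀x³/(6L)-M₀(x-a)²/2+C₁x)/EI  [x>a] with C₁=M₀(3b²-L²)/(6L)=8/5 = (10·6³/(6·12)-10·(6-(24/5))²/2+(8/5)·6)/50000 = 81/125000 m
Superposition: y = Σ y_i = 137259/3125000 m ≈ 0.043923 m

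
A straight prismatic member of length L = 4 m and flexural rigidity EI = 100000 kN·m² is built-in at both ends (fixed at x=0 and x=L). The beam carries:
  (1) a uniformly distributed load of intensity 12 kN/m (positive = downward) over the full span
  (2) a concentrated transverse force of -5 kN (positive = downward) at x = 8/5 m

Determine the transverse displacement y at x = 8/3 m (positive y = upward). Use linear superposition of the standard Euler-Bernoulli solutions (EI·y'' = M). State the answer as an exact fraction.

Load 1 — uniform load w=12 kN/m over full span:
  y_1 = -wx²(L-x)²/(24EI) = -12·(8/3)²·(4-(8/3))²/(24·100000) = -16/253125 m
Load 2 — point force P=-5 kN at a=8/5 m (b=L-a=12/5):
  y_2 = -Pa²(L-x)²(3bL-(3b+a)(L-x))/(6L³EI)  [x>a] = -(-5)·(8/5)²·(4-(8/3))²·(3·(12/5)·4-(3·(12/5)+(8/5))·(4-(8/3)))/(6·4³·100000) = 64/6328125 m
Superposition: y = Σ y_i = -112/2109375 m ≈ -0.000053 m

y(8/3) = -112/2109375 m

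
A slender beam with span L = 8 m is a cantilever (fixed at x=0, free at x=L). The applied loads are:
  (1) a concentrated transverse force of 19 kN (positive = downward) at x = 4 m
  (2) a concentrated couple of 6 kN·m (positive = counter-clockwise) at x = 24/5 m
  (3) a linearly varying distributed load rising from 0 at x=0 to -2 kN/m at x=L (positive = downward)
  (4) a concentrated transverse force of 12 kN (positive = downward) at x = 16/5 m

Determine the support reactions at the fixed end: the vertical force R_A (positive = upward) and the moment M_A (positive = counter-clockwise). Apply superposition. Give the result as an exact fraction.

Load 1 — point force P=19 kN at a=4 m (b=L-a=4):
  R_A = P = 19 kN
  M_A = Pa = 19·4 = 76 kN·m
Load 2 — applied couple M₀=6 kN·m at a=24/5 m (b=L-a=16/5):
  R_A = 0 kN
  M_A = -M₀ = -6 kN·m
Load 3 — triangular load w₀=-2 kN/m (0→w₀ over full span):
  R_A = w₀L/2 = (-2)·8/2 = -8 kN
  M_A = w₀L²/3 = (-2)·8²/3 = -128/3 kN·m
Load 4 — point force P=12 kN at a=16/5 m (b=L-a=24/5):
  R_A = P = 12 kN
  M_A = Pa = 12·(16/5) = 192/5 kN·m
Superposition: R_A = 23 kN, M_A = 986/15 kN·m

R_A = 23 kN, M_A = 986/15 kN·m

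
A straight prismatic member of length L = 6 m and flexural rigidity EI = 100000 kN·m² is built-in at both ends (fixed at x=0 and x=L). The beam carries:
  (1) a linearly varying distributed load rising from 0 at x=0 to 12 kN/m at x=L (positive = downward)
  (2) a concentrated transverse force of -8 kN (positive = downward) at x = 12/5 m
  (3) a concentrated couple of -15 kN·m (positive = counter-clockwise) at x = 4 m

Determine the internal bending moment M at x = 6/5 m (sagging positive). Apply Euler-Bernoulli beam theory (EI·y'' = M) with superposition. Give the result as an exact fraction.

Load 1 — triangular load w₀=12 kN/m (0→w₀ over full span):
  M_1 = 3w₀Lx/20 - w₀L²/30 - w₀x³/(6L) = 3·12·6·(6/5)/20 - 12·6²/30 - 12·(6/5)³/(6·6) = -252/125 kN·m
Load 2 — point force P=-8 kN at a=12/5 m (b=L-a=18/5):
  M_2 = Pb²(3a+b)x/L³ - Pab²/L²  [x≤a] = (-8)·(18/5)²·(3·(12/5)+(18/5))·(6/5)/6³ - (-8)·(12/5)·(18/5)²/6² = 432/625 kN·m
Load 3 — applied couple M₀=-15 kN·m at a=4 m (b=L-a=2):
  M_3 = R_Ax - M_A  [x≤a] with R_A=-10/3, M_A=-5 = (-10/3)·(6/5) - (-5) = 1 kN·m
Superposition: M = Σ M_i = -203/625 kN·m ≈ -0.324800 kN·m

M(6/5) = -203/625 kN·m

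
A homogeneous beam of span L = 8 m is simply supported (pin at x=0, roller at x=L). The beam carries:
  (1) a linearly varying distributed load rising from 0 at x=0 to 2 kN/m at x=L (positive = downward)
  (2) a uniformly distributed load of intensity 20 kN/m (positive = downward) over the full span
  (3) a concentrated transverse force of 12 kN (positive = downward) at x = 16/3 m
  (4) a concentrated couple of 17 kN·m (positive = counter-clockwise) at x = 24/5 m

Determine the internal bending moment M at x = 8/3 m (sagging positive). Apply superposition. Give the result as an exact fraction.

Load 1 — triangular load w₀=2 kN/m (0→w₀ over full span):
  M_1 = w₀Lx/6 - w₀x³/(6L) = 2·8·(8/3)/6 - 2·(8/3)³/(6·8) = 512/81 kN·m
Load 2 — uniform load w=20 kN/m over full span:
  M_2 = wx(L-x)/2 = 20·(8/3)·(8-(8/3))/2 = 1280/9 kN·m
Load 3 — point force P=12 kN at a=16/3 m (b=L-a=8/3):
  M_3 = Pbx/L  [x≤a] = 12·(8/3)·(8/3)/8 = 32/3 kN·m
Load 4 — applied couple M₀=17 kN·m at a=24/5 m (b=L-a=16/5):
  M_4 = M₀x/L  [x≤a] = 17·(8/3)/8 = 17/3 kN·m
Superposition: M = Σ M_i = 13355/81 kN·m ≈ 164.876543 kN·m

M(8/3) = 13355/81 kN·m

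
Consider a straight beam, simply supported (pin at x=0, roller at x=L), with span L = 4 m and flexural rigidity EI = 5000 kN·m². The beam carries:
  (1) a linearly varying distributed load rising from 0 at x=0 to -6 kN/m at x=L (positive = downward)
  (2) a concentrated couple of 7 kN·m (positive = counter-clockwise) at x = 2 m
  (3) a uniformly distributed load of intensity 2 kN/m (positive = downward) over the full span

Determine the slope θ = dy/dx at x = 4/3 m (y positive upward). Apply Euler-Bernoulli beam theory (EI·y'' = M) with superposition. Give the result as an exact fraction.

Load 1 — triangular load w₀=-6 kN/m (0→w₀ over full span):
  θ_1 = -w₀(7L⁴-30L²x²+15x⁴)/(360LEI) = -(-6)·(7·4⁴-30·4²·(4/3)²+15·(4/3)⁴)/(360·4·5000) = 208/253125 rad
Load 2 — applied couple M₀=7 kN·m at a=2 m (b=L-a=2):
  θ_2 = (M₀x²/(2L)+C₁)/EI  [x≤a] with C₁=M₀(3b²-L²)/(6L)=-7/6 = (7·(4/3)²/(2·4)+(-7/6))/5000 = 7/90000 rad
Load 3 — uniform load w=2 kN/m over full span:
  θ_3 = -w(L³-6Lx²+4x³)/(24EI) = -2·(4³-6·4·(4/3)²+4·(4/3)³)/(24·5000) = -26/50625 rad
Superposition: θ = Σ θ_i = 521/1350000 rad ≈ 0.000386 rad

θ(4/3) = 521/1350000 rad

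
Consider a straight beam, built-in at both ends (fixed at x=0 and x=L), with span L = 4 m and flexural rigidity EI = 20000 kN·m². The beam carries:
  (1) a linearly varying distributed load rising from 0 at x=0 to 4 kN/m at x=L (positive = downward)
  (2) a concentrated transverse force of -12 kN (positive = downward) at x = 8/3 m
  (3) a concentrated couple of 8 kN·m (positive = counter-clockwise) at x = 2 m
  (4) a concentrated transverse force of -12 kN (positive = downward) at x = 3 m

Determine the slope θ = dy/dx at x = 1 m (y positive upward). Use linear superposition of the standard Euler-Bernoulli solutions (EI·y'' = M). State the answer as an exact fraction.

Load 1 — triangular load w₀=4 kN/m (0→w₀ over full span):
  θ_1 = -w₀(2x(L-x)(L-2x)(x+2L)+x²(L-x)²)/(120LEI) = -4·(2·1·(4-1)·(4-2·1)·(1+2·4)+1²·(4-1)²)/(120·4·20000) = -39/800000 rad
Load 2 — point force P=-12 kN at a=8/3 m (b=L-a=4/3):
  θ_2 = -Pb²x(2aL-(3a+b)x)/(2L³EI)  [x≤a] = -(-12)·(4/3)²·1·(2·(8/3)·4-(3·(8/3)+(4/3))·1)/(2·4³·20000) = 1/10000 rad
Load 3 — applied couple M₀=8 kN·m at a=2 m (b=L-a=2):
  θ_3 = (R_Ax²/2 - M_Ax)/EI  [x≤a] with R_A=3, M_A=2 = (3·1²/2 - 2·1)/20000 = -1/40000 rad
Load 4 — point force P=-12 kN at a=3 m (b=L-a=1):
  θ_4 = -Pb²x(2aL-(3a+b)x)/(2L³EI)  [x≤a] = -(-12)·1²·1·(2·3·4-(3·3+1)·1)/(2·4³·20000) = 21/320000 rad
Superposition: θ = Σ θ_i = 147/1600000 rad ≈ 0.000092 rad

θ(1) = 147/1600000 rad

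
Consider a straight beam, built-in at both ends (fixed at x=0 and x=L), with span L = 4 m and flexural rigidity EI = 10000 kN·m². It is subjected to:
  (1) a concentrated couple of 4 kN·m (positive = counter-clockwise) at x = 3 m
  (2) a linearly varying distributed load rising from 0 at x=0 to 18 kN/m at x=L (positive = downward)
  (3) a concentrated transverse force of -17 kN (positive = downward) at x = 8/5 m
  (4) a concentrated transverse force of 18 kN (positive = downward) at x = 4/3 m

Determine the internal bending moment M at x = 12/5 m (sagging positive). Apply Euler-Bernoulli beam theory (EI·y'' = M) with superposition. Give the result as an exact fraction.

M(12/5) = 48667/7500 kN·m

Load 1 — applied couple M₀=4 kN·m at a=3 m (b=L-a=1):
  M_1 = R_Ax - M_A  [x≤a] with R_A=9/8, M_A=5/4 = (9/8)·(12/5) - (5/4) = 29/20 kN·m
Load 2 — triangular load w₀=18 kN/m (0→w₀ over full span):
  M_2 = 3w₀Lx/20 - w₀L²/30 - w₀x³/(6L) = 3·18·4·(12/5)/20 - 18·4²/30 - 18·(12/5)³/(6·4) = 744/125 kN·m
Load 3 — point force P=-17 kN at a=8/5 m (b=L-a=12/5):
  M_3 = Pa²(a+3b)(L-x)/L³ - Pa²b/L²  [x>a] = (-17)·(8/5)²·((8/5)+3·(12/5))·(4-(12/5))/4³ - (-17)·(8/5)²·(12/5)/4² = -1904/625 kN·m
Load 4 — point force P=18 kN at a=4/3 m (b=L-a=8/3):
  M_4 = Pa²(a+3b)(L-x)/L³ - Pa²b/L²  [x>a] = 18·(4/3)²·((4/3)+3·(8/3))·(4-(12/5))/4³ - 18·(4/3)²·(8/3)/4² = 32/15 kN·m
Superposition: M = Σ M_i = 48667/7500 kN·m ≈ 6.488933 kN·m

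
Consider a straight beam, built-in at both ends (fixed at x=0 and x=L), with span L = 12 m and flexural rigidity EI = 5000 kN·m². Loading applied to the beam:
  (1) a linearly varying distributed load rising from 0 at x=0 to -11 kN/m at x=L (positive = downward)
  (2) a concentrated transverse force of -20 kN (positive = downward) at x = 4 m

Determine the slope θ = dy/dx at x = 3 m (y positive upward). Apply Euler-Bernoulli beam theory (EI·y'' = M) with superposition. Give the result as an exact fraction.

θ(3) = 17983/800000 rad

Load 1 — triangular load w₀=-11 kN/m (0→w₀ over full span):
  θ_1 = -w₀(2x(L-x)(L-2x)(x+2L)+x²(L-x)²)/(120LEI) = -(-11)·(2·3·(12-3)·(12-2·3)·(3+2·12)+3²·(12-3)²)/(120·12·5000) = 11583/800000 rad
Load 2 — point force P=-20 kN at a=4 m (b=L-a=8):
  θ_2 = -Pb²x(2aL-(3a+b)x)/(2L³EI)  [x≤a] = -(-20)·8²·3·(2·4·12-(3·4+8)·3)/(2·12³·5000) = 1/125 rad
Superposition: θ = Σ θ_i = 17983/800000 rad ≈ 0.022479 rad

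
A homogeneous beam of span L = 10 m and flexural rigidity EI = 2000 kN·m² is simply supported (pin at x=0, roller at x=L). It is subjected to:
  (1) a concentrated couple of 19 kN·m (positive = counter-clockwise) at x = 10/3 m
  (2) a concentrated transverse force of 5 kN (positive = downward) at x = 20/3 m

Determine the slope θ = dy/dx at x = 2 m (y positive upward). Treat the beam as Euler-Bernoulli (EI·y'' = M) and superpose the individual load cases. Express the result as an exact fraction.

Load 1 — applied couple M₀=19 kN·m at a=10/3 m (b=L-a=20/3):
  θ_1 = (M₀x²/(2L)+C₁)/EI  [x≤a] with C₁=M₀(3b²-L²)/(6L)=95/9 = (19·2²/(2·10)+(95/9))/2000 = 323/45000 rad
Load 2 — point force P=5 kN at a=20/3 m (b=L-a=10/3):
  θ_2 = -Pb(L²-b²-3x²)/(6LEI)  [x≤a] = -5·(10/3)·(10²-(10/3)²-3·2²)/(6·10·2000) = -173/16200 rad
Superposition: θ = Σ θ_i = -709/202500 rad ≈ -0.003501 rad

θ(2) = -709/202500 rad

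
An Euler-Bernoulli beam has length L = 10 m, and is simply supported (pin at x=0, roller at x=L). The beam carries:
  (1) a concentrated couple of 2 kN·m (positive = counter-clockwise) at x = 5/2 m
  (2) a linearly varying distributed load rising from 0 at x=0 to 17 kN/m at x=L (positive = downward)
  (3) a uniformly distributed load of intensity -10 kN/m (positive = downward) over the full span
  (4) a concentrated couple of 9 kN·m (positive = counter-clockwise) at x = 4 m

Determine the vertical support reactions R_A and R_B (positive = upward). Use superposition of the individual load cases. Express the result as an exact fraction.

Load 1 — applied couple M₀=2 kN·m at a=5/2 m (b=L-a=15/2):
  R_A = M₀/L = 2/10 = 1/5 kN
  R_B = -M₀/L = -2/10 = -1/5 kN
Load 2 — triangular load w₀=17 kN/m (0→w₀ over full span):
  R_A = w₀L/6 = 17·10/6 = 85/3 kN
  R_B = w₀L/3 = 17·10/3 = 170/3 kN
Load 3 — uniform load w=-10 kN/m over full span:
  R_A = wL/2 = (-10)·10/2 = -50 kN
  R_B = wL/2 = (-10)·10/2 = -50 kN
Load 4 — applied couple M₀=9 kN·m at a=4 m (b=L-a=6):
  R_A = M₀/L = 9/10 kN
  R_B = -M₀/L = -9/10 kN
Superposition: R_A = -617/30 kN, R_B = 167/30 kN

R_A = -617/30 kN, R_B = 167/30 kN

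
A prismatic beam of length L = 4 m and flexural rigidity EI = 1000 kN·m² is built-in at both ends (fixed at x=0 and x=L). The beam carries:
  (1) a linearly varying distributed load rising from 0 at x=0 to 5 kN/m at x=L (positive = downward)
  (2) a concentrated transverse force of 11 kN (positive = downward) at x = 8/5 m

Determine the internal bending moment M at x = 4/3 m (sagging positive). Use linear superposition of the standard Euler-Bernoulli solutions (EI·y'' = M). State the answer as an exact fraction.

M(4/3) = 40576/10125 kN·m

Load 1 — triangular load w₀=5 kN/m (0→w₀ over full span):
  M_1 = 3w₀Lx/20 - w₀L²/30 - w₀x³/(6L) = 3·5·4·(4/3)/20 - 5·4²/30 - 5·(4/3)³/(6·4) = 68/81 kN·m
Load 2 — point force P=11 kN at a=8/5 m (b=L-a=12/5):
  M_2 = Pb²(3a+b)x/L³ - Pab²/L²  [x≤a] = 11·(12/5)²·(3·(8/5)+(12/5))·(4/3)/4³ - 11·(8/5)·(12/5)²/4² = 396/125 kN·m
Superposition: M = Σ M_i = 40576/10125 kN·m ≈ 4.007506 kN·m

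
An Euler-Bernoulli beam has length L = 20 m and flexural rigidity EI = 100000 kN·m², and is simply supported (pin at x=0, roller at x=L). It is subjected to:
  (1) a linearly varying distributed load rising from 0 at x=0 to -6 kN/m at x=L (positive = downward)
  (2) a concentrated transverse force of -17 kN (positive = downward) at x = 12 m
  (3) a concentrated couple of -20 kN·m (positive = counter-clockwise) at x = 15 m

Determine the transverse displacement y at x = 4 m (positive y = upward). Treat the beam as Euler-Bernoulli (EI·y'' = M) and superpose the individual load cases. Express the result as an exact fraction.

Load 1 — triangular load w₀=-6 kN/m (0→w₀ over full span):
  y_1 = -w₀x(7L⁴-10L²x²+3x⁴)/(360LEI) = -(-6)·4·(7·20⁴-10·20²·4²+3·4⁴)/(360·20·100000) = 2752/78125 m
Load 2 — point force P=-17 kN at a=12 m (b=L-a=8):
  y_2 = -Pbx(L²-b²-x²)/(6LEI)  [x≤a] = -(-17)·8·4·(20²-8²-4²)/(6·20·100000) = 136/9375 m
Load 3 — applied couple M₀=-20 kN·m at a=15 m (b=L-a=5):
  y_3 = (M₀x³/(6L)+C₁x)/EI  [x≤a] with C₁=M₀(3b²-L²)/(6L)=325/6 = ((-20)·4³/(6·20)+(325/6)·4)/100000 = 103/50000 m
Superposition: y = Σ y_i = 194221/3750000 m ≈ 0.051792 m

y(4) = 194221/3750000 m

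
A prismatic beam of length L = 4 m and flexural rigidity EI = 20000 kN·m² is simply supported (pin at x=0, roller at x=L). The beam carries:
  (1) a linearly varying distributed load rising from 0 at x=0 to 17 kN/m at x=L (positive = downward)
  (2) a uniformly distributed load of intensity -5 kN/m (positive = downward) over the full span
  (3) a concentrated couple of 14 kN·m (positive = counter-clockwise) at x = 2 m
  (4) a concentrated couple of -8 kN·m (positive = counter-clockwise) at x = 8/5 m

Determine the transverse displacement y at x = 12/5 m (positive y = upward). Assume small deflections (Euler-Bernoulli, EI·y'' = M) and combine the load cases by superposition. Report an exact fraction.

y(12/5) = -78149/117187500 m

Load 1 — triangular load w₀=17 kN/m (0→w₀ over full span):
  y_1 = -w₀x(7L⁴-10L²x²+3x⁴)/(360LEI) = -17·(12/5)·(7·4⁴-10·4²·(12/5)²+3·(12/5)⁴)/(360·4·20000) = -40256/29296875 m
Load 2 — uniform load w=-5 kN/m over full span:
  y_2 = -wx(L³-2Lx²+x³)/(24EI) = -(-5)·(12/5)·(4³-2·4·(12/5)²+(12/5)³)/(24·20000) = 62/78125 m
Load 3 — applied couple M₀=14 kN·m at a=2 m (b=L-a=2):
  y_3 = (M₀x³/(6L)-M₀(x-a)²/2+C₁x)/EI  [x>a] with C₁=M₀(3b²-L²)/(6L)=-7/3 = (14·(12/5)³/(6·4)-14·((12/5)-2)²/2+(-7/3)·(12/5))/20000 = 21/312500 m
Load 4 — applied couple M₀=-8 kN·m at a=8/5 m (b=L-a=12/5):
  y_4 = (M₀x³/(6L)-M₀(x-a)²/2+C₁x)/EI  [x>a] with C₁=M₀(3b²-L²)/(6L)=-32/75 = ((-8)·(12/5)³/(6·4)-(-8)·((12/5)-(8/5))²/2+(-32/75)·(12/5))/20000 = -12/78125 m
Superposition: y = Σ y_i = -78149/117187500 m ≈ -0.000667 m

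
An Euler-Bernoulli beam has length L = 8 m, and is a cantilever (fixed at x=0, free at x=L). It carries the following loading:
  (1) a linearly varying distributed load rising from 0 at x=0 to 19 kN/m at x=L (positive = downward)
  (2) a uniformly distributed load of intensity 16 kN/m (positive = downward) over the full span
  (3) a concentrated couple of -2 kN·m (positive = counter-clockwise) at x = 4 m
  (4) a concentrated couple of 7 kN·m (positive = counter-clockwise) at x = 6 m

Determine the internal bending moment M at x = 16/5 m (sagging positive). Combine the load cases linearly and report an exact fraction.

Load 1 — triangular load w₀=19 kN/m (0→w₀ over full span):
  M_1 = w₀Lx/2 - w₀L²/3 - w₀x³/(6L) = 19·8·(16/5)/2 - 19·8²/3 - 19·(16/5)³/(6·8) = -21888/125 kN·m
Load 2 — uniform load w=16 kN/m over full span:
  M_2 = -w(L-x)²/2 = -16·(8-(16/5))²/2 = -4608/25 kN·m
Load 3 — applied couple M₀=-2 kN·m at a=4 m (b=L-a=4):
  M_3 = M₀  [x≤a] = (-2) = -2 kN·m
Load 4 — applied couple M₀=7 kN·m at a=6 m (b=L-a=2):
  M_4 = M₀  [x≤a] = 7 = 7 kN·m
Superposition: M = Σ M_i = -44303/125 kN·m ≈ -354.424000 kN·m

M(16/5) = -44303/125 kN·m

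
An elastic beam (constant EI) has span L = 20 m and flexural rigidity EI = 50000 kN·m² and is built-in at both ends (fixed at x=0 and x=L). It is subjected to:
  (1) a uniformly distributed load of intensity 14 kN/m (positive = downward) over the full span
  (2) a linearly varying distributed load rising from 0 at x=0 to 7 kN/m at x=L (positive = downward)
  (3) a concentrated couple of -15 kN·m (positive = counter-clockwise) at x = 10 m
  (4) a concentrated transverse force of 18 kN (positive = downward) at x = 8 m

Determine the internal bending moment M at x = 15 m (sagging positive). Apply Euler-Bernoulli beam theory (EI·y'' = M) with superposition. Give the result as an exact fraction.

M(15) = 2053/25 kN·m

Load 1 — uniform load w=14 kN/m over full span:
  M_1 = wLx/2 - wL²/12 - wx²/2 = 14·20·15/2 - 14·20²/12 - 14·15²/2 = 175/3 kN·m
Load 2 — triangular load w₀=7 kN/m (0→w₀ over full span):
  M_2 = 3w₀Lx/20 - w₀L²/30 - w₀x³/(6L) = 3·7·20·15/20 - 7·20²/30 - 7·15³/(6·20) = 595/24 kN·m
Load 3 — applied couple M₀=-15 kN·m at a=10 m (b=L-a=10):
  M_3 = R_Ax - M_A - M₀  [x>a] with R_A=-9/8, M_A=-15/4 = (-9/8)·15 - (-15/4) - (-15) = 15/8 kN·m
Load 4 — point force P=18 kN at a=8 m (b=L-a=12):
  M_4 = Pa²(a+3b)(L-x)/L³ - Pa²b/L²  [x>a] = 18·8²·(8+3·12)·(20-15)/20³ - 18·8²·12/20² = -72/25 kN·m
Superposition: M = Σ M_i = 2053/25 kN·m ≈ 82.120000 kN·m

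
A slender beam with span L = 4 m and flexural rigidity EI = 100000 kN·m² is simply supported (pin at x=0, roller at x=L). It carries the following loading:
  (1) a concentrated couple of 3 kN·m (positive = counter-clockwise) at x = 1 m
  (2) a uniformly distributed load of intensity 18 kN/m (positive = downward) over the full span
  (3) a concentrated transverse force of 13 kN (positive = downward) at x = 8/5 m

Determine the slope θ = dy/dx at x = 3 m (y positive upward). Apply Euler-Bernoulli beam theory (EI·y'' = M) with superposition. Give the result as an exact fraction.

θ(3) = 20399/50000000 rad

Load 1 — applied couple M₀=3 kN·m at a=1 m (b=L-a=3):
  θ_1 = (M₀x²/(2L)-M₀(x-a)+C₁)/EI  [x>a] with C₁=M₀(3b²-L²)/(6L)=11/8 = (3·3²/(2·4)-3·(3-1)+(11/8))/100000 = -1/80000 rad
Load 2 — uniform load w=18 kN/m over full span:
  θ_2 = -w(L³-6Lx²+4x³)/(24EI) = -18·(4³-6·4·3²+4·3³)/(24·100000) = 33/100000 rad
Load 3 — point force P=13 kN at a=8/5 m (b=L-a=12/5):
  θ_3 = -Pa(2L²-6Lx+3x²+a²)/(6LEI)  [x>a] = -13·(8/5)·(2·4²-6·4·3+3·3²+(8/5)²)/(6·4·100000) = 1131/12500000 rad
Superposition: θ = Σ θ_i = 20399/50000000 rad ≈ 0.000408 rad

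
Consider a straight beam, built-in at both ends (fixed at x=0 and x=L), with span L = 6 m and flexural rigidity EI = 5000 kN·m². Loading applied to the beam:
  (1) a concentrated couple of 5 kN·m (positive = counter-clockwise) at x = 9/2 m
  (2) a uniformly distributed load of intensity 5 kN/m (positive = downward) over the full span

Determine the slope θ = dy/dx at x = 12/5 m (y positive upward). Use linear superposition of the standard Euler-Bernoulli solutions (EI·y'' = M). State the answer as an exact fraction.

Load 1 — applied couple M₀=5 kN·m at a=9/2 m (b=L-a=3/2):
  θ_1 = (R_Ax²/2 - M_Ax)/EI  [x≤a] with R_A=15/16, M_A=25/16 = ((15/16)·(12/5)²/2 - (25/16)·(12/5))/5000 = -21/100000 rad
Load 2 — uniform load w=5 kN/m over full span:
  θ_2 = -wx(L-x)(L-2x)/(12EI) = -5·(12/5)·(6-(12/5))·(6-2·(12/5))/(12·5000) = -27/31250 rad
Superposition: θ = Σ θ_i = -537/500000 rad ≈ -0.001074 rad

θ(12/5) = -537/500000 rad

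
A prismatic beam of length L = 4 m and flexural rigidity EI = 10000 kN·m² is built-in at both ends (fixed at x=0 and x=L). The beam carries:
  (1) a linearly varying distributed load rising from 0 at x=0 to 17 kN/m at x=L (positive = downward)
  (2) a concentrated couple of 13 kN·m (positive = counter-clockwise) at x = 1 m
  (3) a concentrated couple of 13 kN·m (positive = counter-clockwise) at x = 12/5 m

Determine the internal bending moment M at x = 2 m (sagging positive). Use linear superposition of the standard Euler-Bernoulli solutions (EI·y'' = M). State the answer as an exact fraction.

Load 1 — triangular load w₀=17 kN/m (0→w₀ over full span):
  M_1 = 3w₀Lx/20 - w₀L²/30 - w₀x³/(6L) = 3·17·4·2/20 - 17·4²/30 - 17·2³/(6·4) = 17/3 kN·m
Load 2 — applied couple M₀=13 kN·m at a=1 m (b=L-a=3):
  M_2 = R_Ax - M_A - M₀  [x>a] with R_A=117/32, M_A=-39/16 = (117/32)·2 - (-39/16) - 13 = -13/4 kN·m
Load 3 — applied couple M₀=13 kN·m at a=12/5 m (b=L-a=8/5):
  M_3 = R_Ax - M_A  [x≤a] with R_A=117/25, M_A=104/25 = (117/25)·2 - (104/25) = 26/5 kN·m
Superposition: M = Σ M_i = 457/60 kN·m ≈ 7.616667 kN·m

M(2) = 457/60 kN·m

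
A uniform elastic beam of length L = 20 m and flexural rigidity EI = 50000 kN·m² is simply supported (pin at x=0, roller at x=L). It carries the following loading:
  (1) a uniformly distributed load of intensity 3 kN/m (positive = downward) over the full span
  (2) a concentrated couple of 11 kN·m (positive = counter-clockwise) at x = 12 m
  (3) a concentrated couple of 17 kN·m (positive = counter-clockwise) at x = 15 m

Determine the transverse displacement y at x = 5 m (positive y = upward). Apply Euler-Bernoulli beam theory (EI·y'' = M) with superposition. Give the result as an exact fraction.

Load 1 — uniform load w=3 kN/m over full span:
  y_1 = -wx(L³-2Lx²+x³)/(24EI) = -3·5·(20³-2·20·5²+5³)/(24·50000) = -57/640 m
Load 2 — applied couple M₀=11 kN·m at a=12 m (b=L-a=8):
  y_2 = (M₀x³/(6L)+C₁x)/EI  [x≤a] with C₁=M₀(3b²-L²)/(6L)=-286/15 = (11·5³/(6·20)+(-286/15)·5)/50000 = -671/400000 m
Load 3 — applied couple M₀=17 kN·m at a=15 m (b=L-a=5):
  y_3 = (M₀x³/(6L)+C₁x)/EI  [x≤a] with C₁=M₀(3b²-L²)/(6L)=-1105/24 = (17·5³/(6·20)+(-1105/24)·5)/50000 = -17/4000 m
Superposition: y = Σ y_i = -9499/100000 m ≈ -0.094990 m

y(5) = -9499/100000 m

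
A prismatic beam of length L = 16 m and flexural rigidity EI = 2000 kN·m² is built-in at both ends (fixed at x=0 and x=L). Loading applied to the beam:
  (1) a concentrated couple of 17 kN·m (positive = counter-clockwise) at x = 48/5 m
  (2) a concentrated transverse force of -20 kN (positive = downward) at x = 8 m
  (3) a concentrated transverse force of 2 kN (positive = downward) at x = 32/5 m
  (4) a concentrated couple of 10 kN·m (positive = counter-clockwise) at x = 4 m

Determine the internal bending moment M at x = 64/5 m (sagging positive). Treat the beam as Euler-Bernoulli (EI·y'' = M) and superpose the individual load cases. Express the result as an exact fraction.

M(64/5) = 25999/5000 kN·m

Load 1 — applied couple M₀=17 kN·m at a=48/5 m (b=L-a=32/5):
  M_1 = R_Ax - M_A - M₀  [x>a] with R_A=153/100, M_A=136/25 = (153/100)·(64/5) - (136/25) - 17 = -357/125 kN·m
Load 2 — point force P=-20 kN at a=8 m (b=L-a=8):
  M_2 = Pa²(a+3b)(L-x)/L³ - Pa²b/L²  [x>a] = (-20)·8²·(8+3·8)·(16-(64/5))/16³ - (-20)·8²·8/16² = 8 kN·m
Load 3 — point force P=2 kN at a=32/5 m (b=L-a=48/5):
  M_3 = Pa²(a+3b)(L-x)/L³ - Pa²b/L²  [x>a] = 2·(32/5)²·((32/5)+3·(48/5))·(16-(64/5))/16³ - 2·(32/5)²·(48/5)/16² = -512/625 kN·m
Load 4 — applied couple M₀=10 kN·m at a=4 m (b=L-a=12):
  M_4 = R_Ax - M_A - M₀  [x>a] with R_A=45/64, M_A=-15/8 = (45/64)·(64/5) - (-15/8) - 10 = 7/8 kN·m
Superposition: M = Σ M_i = 25999/5000 kN·m ≈ 5.199800 kN·m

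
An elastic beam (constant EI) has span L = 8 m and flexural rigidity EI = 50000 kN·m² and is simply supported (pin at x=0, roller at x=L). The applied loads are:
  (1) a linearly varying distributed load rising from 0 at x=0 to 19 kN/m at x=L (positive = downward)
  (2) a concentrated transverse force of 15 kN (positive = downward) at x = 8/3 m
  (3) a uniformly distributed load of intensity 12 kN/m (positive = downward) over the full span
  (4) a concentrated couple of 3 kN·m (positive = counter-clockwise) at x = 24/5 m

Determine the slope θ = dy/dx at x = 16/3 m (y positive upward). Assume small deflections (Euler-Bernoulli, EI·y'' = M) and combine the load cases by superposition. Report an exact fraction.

θ(16/3) = 373031/75937500 rad

Load 1 — triangular load w₀=19 kN/m (0→w₀ over full span):
  θ_1 = -w₀(7L⁴-30L²x²+15x⁴)/(360LEI) = -19·(7·8⁴-30·8²·(16/3)²+15·(16/3)⁴)/(360·8·50000) = 6916/3796875 rad
Load 2 — point force P=15 kN at a=8/3 m (b=L-a=16/3):
  θ_2 = -Pa(2L²-6Lx+3x²+a²)/(6LEI)  [x>a] = -15·(8/3)·(2·8²-6·8·(16/3)+3·(16/3)²+(8/3)²)/(6·8·50000) = 2/3375 rad
Load 3 — uniform load w=12 kN/m over full span:
  θ_3 = -w(L³-6Lx²+4x³)/(24EI) = -12·(8³-6·8·(16/3)²+4·(16/3)³)/(24·50000) = 208/84375 rad
Load 4 — applied couple M₀=3 kN·m at a=24/5 m (b=L-a=16/5):
  θ_4 = (M₀x²/(2L)-M₀(x-a)+C₁)/EI  [x>a] with C₁=M₀(3b²-L²)/(6L)=-52/25 = (3·(16/3)²/(2·8)-3·((16/3)-(24/5))+(-52/25))/50000 = 31/937500 rad
Superposition: θ = Σ θ_i = 373031/75937500 rad ≈ 0.004912 rad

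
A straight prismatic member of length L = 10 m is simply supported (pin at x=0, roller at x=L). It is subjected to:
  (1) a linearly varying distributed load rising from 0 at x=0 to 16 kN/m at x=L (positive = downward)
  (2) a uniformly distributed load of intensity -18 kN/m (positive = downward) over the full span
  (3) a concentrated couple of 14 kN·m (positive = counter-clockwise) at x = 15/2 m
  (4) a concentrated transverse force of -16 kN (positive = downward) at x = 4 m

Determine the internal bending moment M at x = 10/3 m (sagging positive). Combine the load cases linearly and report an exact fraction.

Load 1 — triangular load w₀=16 kN/m (0→w₀ over full span):
  M_1 = w₀Lx/6 - w₀x³/(6L) = 16·10·(10/3)/6 - 16·(10/3)³/(6·10) = 6400/81 kN·m
Load 2 — uniform load w=-18 kN/m over full span:
  M_2 = wx(L-x)/2 = (-18)·(10/3)·(10-(10/3))/2 = -200 kN·m
Load 3 — applied couple M₀=14 kN·m at a=15/2 m (b=L-a=5/2):
  M_3 = M₀x/L  [x≤a] = 14·(10/3)/10 = 14/3 kN·m
Load 4 — point force P=-16 kN at a=4 m (b=L-a=6):
  M_4 = Pbx/L  [x≤a] = (-16)·6·(10/3)/10 = -32 kN·m
Superposition: M = Σ M_i = -12014/81 kN·m ≈ -148.320988 kN·m

M(10/3) = -12014/81 kN·m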